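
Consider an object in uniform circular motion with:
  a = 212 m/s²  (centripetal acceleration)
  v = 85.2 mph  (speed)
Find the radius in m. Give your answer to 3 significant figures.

Rearranging: r = v²/a.
a = 212 m/s²; v = 85.2 mph = 38.09 m/s.
r = 6.843 m

6.84 m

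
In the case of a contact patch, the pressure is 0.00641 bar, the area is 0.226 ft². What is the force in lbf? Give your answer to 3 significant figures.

3.03 lbf

Solving P = F/A for F: F = P·A.
P = 0.00641 bar = 641.0 Pa; A = 0.226 ft² = 0.02100 m².
F = 13.46 N  (the unit combination reduces to kg·m/s² = N)
13.46 N × (1 lbf / 4.448 N) = 3.026 lbf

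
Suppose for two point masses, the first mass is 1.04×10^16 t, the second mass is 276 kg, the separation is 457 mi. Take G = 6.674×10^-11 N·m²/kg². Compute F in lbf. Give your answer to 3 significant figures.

0.0796 lbf

F is given directly by: F = Gm₁m₂/r².
m₁ = 1.04×10^16 t = 1.040×10^19 kg; m₂ = 276 kg; r = 457 mi = 7.355×10^5 m; G = 6.674×10^-11 N·m²/kg².
F = 0.3542 N
0.3542 N × (1 lbf / 4.448 N) = 0.07962 lbf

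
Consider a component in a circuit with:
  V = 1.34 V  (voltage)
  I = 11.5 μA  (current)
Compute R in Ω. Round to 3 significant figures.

Rearranging: R = V/I.
V = 1.34 V; I = 11.5 μA = 1.150×10^-5 A.
R = 1.165×10^5 Ω

1.17×10^5 Ω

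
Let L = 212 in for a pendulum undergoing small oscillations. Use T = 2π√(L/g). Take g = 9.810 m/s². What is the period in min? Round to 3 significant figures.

T is given directly by: T = 2π√(L/g).
L = 212 in = 5.385 m; g = 9.810 m/s².
T = 4.655 s
4.655 s × (1 min / 60.00 s) = 0.07759 min

0.0776 min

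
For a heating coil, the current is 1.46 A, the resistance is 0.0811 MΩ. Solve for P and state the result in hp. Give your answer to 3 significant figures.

232 hp

P is given directly by: P = I²R.
I = 1.46 A; R = 0.0811 MΩ = 81100 Ω.
P = 1.729×10^5 W
1.729×10^5 W × (1 hp / 745.7 W) = 231.8 hp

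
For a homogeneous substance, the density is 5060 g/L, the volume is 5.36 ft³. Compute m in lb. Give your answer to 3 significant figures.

1690 lb

Rearranging: m = ρV.
ρ = 5060 g/L = 5060 kg/m³; V = 5.36 ft³ = 0.1518 m³.
m = 768.0 kg
768.0 kg × (1 lb / 0.4536 kg) = 1693 lb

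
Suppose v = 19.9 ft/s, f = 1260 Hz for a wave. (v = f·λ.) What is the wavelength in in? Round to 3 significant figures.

Solving v = f·λ for λ: λ = v/f.
v = 19.9 ft/s = 6.066 m/s; f = 1260 Hz.
λ = 0.004814 m
0.004814 m × (1 in / 0.02540 m) = 0.1895 in

0.190 in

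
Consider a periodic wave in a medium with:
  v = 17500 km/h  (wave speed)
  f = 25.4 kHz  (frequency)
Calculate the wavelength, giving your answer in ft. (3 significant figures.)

0.628 ft

Solving v = f·λ for λ: λ = v/f.
v = 17500 km/h = 4861 m/s; f = 25.4 kHz = 25400 Hz.
λ = 0.1914 m
0.1914 m × (1 ft / 0.3048 m) = 0.6279 ft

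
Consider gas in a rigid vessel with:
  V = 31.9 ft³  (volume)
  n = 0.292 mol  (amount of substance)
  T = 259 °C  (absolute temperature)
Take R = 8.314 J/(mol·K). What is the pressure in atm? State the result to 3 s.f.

0.0141 atm

Directly: P = nRT/V.
V = 31.9 ft³ = 0.9033 m³; n = 0.292 mol; T = 259 °C = 532.1 K; R = 8.314 J/(mol·K).
P = 1430 Pa  (the unit combination reduces to kg/(m·s²) = Pa)
1430 Pa × (1 atm / 1.013×10^5 Pa) = 0.01411 atm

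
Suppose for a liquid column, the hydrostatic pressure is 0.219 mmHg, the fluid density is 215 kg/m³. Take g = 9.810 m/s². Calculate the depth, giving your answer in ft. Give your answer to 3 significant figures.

0.0454 ft

Solving P = ρ·g·h for h: h = P/(ρ·g).
P = 0.219 mmHg = 29.20 Pa; ρ = 215 kg/m³; g = 9.810 m/s².
h = 0.01384 m
0.01384 m × (1 ft / 0.3048 m) = 0.04542 ft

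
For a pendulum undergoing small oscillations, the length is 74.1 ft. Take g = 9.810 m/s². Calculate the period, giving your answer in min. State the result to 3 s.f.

0.159 min

Directly: T = 2π√(L/g).
L = 74.1 ft = 22.59 m; g = 9.810 m/s².
T = 9.534 s
9.534 s × (1 min / 60.00 s) = 0.1589 min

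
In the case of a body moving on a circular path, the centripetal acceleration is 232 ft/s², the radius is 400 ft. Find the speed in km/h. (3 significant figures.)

Solving a = v²/r for v: v = √(a·r).
a = 232 ft/s² = 70.71 m/s²; r = 400 ft = 121.9 m.
v = 92.85 m/s
92.85 m/s × (1 km/h / 0.2778 m/s) = 334.3 km/h

334 km/h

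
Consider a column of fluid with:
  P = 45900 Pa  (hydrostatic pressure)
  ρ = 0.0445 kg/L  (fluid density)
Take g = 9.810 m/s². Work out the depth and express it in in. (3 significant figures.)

4140 in

Rearranging P = ρ·g·h for h: h = P/(ρ·g).
P = 45900 Pa; ρ = 0.0445 kg/L = 44.50 kg/m³; g = 9.810 m/s².
h = 105.1 m
105.1 m × (1 in / 0.02540 m) = 4140 in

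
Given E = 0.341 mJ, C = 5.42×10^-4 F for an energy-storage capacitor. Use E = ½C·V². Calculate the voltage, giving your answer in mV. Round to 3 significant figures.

1120 mV

Rearranging E = ½C·V² for V: V = √(2E/C).
E = 0.341 mJ = 3.410×10^-4 J; C = 5.42×10^-4 F.
V = 1.122 V  (the unit combination reduces to kg·m²/(A·s³) = V)
1.122 V × (1 mV / 0.001000 V) = 1122 mV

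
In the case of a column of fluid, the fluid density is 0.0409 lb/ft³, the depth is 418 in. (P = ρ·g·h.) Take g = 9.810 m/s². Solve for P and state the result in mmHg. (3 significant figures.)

P is given directly by: P = ρgh.
ρ = 0.0409 lb/ft³ = 0.6552 kg/m³; h = 418 in = 10.62 m; g = 9.810 m/s².
P = 68.24 Pa
68.24 Pa × (1 mmHg / 133.3 Pa) = 0.5118 mmHg

0.512 mmHg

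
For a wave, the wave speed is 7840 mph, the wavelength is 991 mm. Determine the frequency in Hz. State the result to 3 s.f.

Solving v = f·λ for f: f = v/λ.
v = 7840 mph = 3505 m/s; λ = 991 mm = 0.9910 m.
f = 3537 Hz

3540 Hz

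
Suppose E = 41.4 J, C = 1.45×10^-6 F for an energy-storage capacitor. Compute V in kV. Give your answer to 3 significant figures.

Rearranging E = ½C·V² for V: V = √(2E/C).
E = 41.4 J; C = 1.45×10^-6 F.
V = 7557 V
7557 V × (1 kV / 1000 V) = 7.557 kV

7.56 kV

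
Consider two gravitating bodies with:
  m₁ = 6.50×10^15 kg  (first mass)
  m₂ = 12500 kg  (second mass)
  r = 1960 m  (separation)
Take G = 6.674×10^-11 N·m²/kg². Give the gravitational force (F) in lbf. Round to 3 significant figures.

317 lbf

From Newton's law of gravitation: F = Gm₁m₂/r².
m₁ = 6.50×10^15 kg; m₂ = 12500 kg; r = 1960 m; G = 6.674×10^-11 N·m²/kg².
F = 1412 N
1412 N × (1 lbf / 4.448 N) = 317.3 lbf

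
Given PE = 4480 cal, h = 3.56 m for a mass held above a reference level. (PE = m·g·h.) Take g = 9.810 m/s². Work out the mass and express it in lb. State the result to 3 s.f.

1180 lb

Solving PE = m·g·h for m: m = PE/(g·h).
PE = 4480 cal = 18744 J; h = 3.56 m; g = 9.810 m/s².
m = 536.7 kg
536.7 kg × (1 lb / 0.4536 kg) = 1183 lb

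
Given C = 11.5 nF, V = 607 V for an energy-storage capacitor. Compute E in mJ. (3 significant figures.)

2.12 mJ

Directly: E = ½CV².
C = 11.5 nF = 1.150×10^-8 F; V = 607 V.
E = 0.002119 J
0.002119 J × (1 mJ / 0.001000 J) = 2.119 mJ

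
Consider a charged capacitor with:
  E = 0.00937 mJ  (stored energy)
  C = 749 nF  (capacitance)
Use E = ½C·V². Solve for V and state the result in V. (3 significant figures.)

5.00 V

Solving E = ½C·V² for V: V = √(2E/C).
E = 0.00937 mJ = 9.370×10^-6 J; C = 749 nF = 7.490×10^-7 F.
V = 5.002 V  (the unit combination reduces to kg·m²/(A·s³) = V)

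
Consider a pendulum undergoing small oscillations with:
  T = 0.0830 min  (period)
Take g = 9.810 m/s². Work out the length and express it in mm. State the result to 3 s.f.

Solving T = 2π√(L/g) for L: L = g·(T/2π)².
T = 0.0830 min = 4.980 s; g = 9.810 m/s².
L = 6.163 m
6.163 m × (1 mm / 0.001000 m) = 6163 mm

6160 mm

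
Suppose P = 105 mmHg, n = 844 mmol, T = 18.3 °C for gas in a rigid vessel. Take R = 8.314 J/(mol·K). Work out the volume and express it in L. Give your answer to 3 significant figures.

From the ideal-gas law: V = nRT/P.
P = 105 mmHg = 13999 Pa; n = 844 mmol = 0.8440 mol; T = 18.3 °C = 291.4 K; R = 8.314 J/(mol·K).
V = 0.1461 m³
0.1461 m³ × (1 L / 0.001000 m³) = 146.1 L

146 L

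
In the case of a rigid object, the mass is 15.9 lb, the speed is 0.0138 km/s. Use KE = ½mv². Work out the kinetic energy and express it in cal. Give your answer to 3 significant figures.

164 cal

Directly: KE = ½mv².
m = 15.9 lb = 7.212 kg; v = 0.0138 km/s = 13.80 m/s.
KE = 686.7 J
686.7 J × (1 cal / 4.184 J) = 164.1 cal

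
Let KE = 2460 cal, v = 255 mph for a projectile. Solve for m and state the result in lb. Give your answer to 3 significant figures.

Solving KE = ½mv² for m: m = 2·KE/v².
KE = 2460 cal = 10293 J; v = 255 mph = 114.0 m/s.
m = 1.584 kg
1.584 kg × (1 lb / 0.4536 kg) = 3.492 lb

3.49 lb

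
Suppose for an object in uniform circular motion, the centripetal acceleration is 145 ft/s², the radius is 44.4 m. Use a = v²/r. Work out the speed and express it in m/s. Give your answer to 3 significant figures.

Rearranging: v = √(a·r).
a = 145 ft/s² = 44.20 m/s²; r = 44.4 m.
v = 44.30 m/s

44.3 m/s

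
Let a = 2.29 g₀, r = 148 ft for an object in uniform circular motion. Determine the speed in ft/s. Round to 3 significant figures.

Rearranging: v = √(a·r).
a = 2.29 g₀ = 22.46 m/s²; r = 148 ft = 45.11 m.
v = 31.83 m/s
31.83 m/s × (1 ft/s / 0.3048 m/s) = 104.4 ft/s

104 ft/s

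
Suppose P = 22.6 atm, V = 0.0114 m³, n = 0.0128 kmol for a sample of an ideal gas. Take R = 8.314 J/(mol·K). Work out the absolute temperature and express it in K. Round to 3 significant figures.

From the ideal-gas law: T = PV/(nR).
P = 22.6 atm = 2.290×10^6 Pa; V = 0.0114 m³; n = 0.0128 kmol = 12.80 mol; R = 8.314 J/(mol·K).
T = 245.3 K

245 K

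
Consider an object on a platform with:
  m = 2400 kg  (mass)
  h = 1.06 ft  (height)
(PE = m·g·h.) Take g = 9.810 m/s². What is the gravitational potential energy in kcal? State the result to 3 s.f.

1.82 kcal

PE is given directly by: PE = mgh.
m = 2400 kg; h = 1.06 ft = 0.3231 m; g = 9.810 m/s².
PE = 7607 J
7607 J × (1 kcal / 4184 J) = 1.818 kcal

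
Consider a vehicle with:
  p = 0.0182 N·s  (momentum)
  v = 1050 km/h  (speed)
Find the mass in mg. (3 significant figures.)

Solving p = m·v for m: m = p/v.
p = 0.0182 N·s = 0.01820 kg·m/s; v = 1050 km/h = 291.7 m/s.
m = 6.240×10^-5 kg
6.240×10^-5 kg × (1 mg / 1.000×10^-6 kg) = 62.40 mg

62.4 mg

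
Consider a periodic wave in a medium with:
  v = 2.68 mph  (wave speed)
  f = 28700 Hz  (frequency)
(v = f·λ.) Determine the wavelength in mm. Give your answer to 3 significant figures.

Rearranging: λ = v/f.
v = 2.68 mph = 1.198 m/s; f = 28700 Hz.
λ = 4.174×10^-5 m
4.174×10^-5 m × (1 mm / 0.001000 m) = 0.04174 mm

0.0417 mm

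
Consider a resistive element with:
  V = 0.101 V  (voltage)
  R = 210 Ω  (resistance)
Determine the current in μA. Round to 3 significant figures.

From Ohm's law: I = V/R.
V = 0.101 V; R = 210 Ω.
I = 4.810×10^-4 A
4.810×10^-4 A × (1 μA / 1.000×10^-6 A) = 481.0 μA

481 μA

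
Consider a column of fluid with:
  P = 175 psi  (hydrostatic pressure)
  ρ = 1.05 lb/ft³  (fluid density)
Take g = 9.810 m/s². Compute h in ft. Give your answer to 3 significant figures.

24000 ft

Rearranging: h = P/(ρ·g).
P = 175 psi = 1.207×10^6 Pa; ρ = 1.05 lb/ft³ = 16.82 kg/m³; g = 9.810 m/s².
h = 7313 m
7313 m × (1 ft / 0.3048 m) = 23992 ft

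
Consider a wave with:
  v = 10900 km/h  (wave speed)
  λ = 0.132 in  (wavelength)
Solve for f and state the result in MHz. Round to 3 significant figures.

Rearranging v = f·λ for f: f = v/λ.
v = 10900 km/h = 3028 m/s; λ = 0.132 in = 0.003353 m.
f = 9.031×10^5 Hz
9.031×10^5 Hz × (1 MHz / 1.000×10^6 Hz) = 0.9031 MHz

0.903 MHz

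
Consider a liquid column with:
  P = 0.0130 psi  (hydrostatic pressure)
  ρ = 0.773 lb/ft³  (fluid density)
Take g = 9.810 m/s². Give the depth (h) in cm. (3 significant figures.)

73.8 cm

Solving P = ρ·g·h for h: h = P/(ρ·g).
P = 0.0130 psi = 89.63 Pa; ρ = 0.773 lb/ft³ = 12.38 kg/m³; g = 9.810 m/s².
h = 0.7379 m
0.7379 m × (1 cm / 0.01000 m) = 73.79 cm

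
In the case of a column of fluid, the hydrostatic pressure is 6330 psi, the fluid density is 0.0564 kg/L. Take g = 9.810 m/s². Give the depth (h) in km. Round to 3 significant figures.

Solving P = ρ·g·h for h: h = P/(ρ·g).
P = 6330 psi = 4.364×10^7 Pa; ρ = 0.0564 kg/L = 56.40 kg/m³; g = 9.810 m/s².
h = 78881 m
78881 m × (1 km / 1000 m) = 78.88 km

78.9 km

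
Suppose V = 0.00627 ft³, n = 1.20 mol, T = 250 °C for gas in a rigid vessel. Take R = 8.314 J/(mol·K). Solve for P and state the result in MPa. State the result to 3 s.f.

29.4 MPa

From the ideal-gas law: P = nRT/V.
V = 0.00627 ft³ = 1.775×10^-4 m³; n = 1.20 mol; T = 250 °C = 523.1 K; R = 8.314 J/(mol·K).
P = 2.940×10^7 Pa  (the unit combination reduces to kg/(m·s²) = Pa)
2.940×10^7 Pa × (1 MPa / 1.000×10^6 Pa) = 29.40 MPa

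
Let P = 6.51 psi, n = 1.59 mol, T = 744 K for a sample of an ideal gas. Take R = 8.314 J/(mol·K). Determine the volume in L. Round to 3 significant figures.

From the ideal-gas law: V = nRT/P.
P = 6.51 psi = 44885 Pa; n = 1.59 mol; T = 744 K; R = 8.314 J/(mol·K).
V = 0.2191 m³
0.2191 m³ × (1 L / 0.001000 m³) = 219.1 L

219 L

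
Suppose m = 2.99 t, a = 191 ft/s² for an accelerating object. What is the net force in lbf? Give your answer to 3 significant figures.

39100 lbf

F is given directly by: F = m·a.
m = 2.99 t = 2990 kg; a = 191 ft/s² = 58.22 m/s².
F = 1.741×10^5 N
1.741×10^5 N × (1 lbf / 4.448 N) = 39132 lbf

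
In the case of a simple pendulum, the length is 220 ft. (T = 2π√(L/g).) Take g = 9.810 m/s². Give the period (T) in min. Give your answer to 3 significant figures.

Directly: T = 2π√(L/g).
L = 220 ft = 67.06 m; g = 9.810 m/s².
T = 16.43 s
16.43 s × (1 min / 60.00 s) = 0.2738 min

0.274 min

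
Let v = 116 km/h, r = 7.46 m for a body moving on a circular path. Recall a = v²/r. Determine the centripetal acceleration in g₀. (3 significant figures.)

Directly: a = v²/r.
v = 116 km/h = 32.22 m/s; r = 7.46 m.
a = 139.2 m/s²
139.2 m/s² × (1 g₀ / 9.807 m/s²) = 14.19 g₀

14.2 g₀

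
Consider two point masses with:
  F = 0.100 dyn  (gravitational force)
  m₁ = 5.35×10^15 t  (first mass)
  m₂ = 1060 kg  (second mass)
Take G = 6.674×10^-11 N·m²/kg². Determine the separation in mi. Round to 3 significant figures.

From Newton's law of gravitation: r = √(G·m₁m₂/F).
F = 0.100 dyn = 1.000×10^-6 N; m₁ = 5.35×10^15 t = 5.350×10^18 kg; m₂ = 1060 kg; G = 6.674×10^-11 N·m²/kg².
r = 6.152×10^8 m
6.152×10^8 m × (1 mi / 1609 m) = 3.823×10^5 mi

3.82×10^5 mi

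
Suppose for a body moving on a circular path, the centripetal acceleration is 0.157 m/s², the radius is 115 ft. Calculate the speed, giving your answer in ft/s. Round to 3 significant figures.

7.70 ft/s

Rearranging: v = √(a·r).
a = 0.157 m/s²; r = 115 ft = 35.05 m.
v = 2.346 m/s
2.346 m/s × (1 ft/s / 0.3048 m/s) = 7.696 ft/s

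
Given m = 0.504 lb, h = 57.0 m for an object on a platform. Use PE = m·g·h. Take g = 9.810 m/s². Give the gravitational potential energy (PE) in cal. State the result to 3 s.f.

30.6 cal

Directly: PE = mgh.
m = 0.504 lb = 0.2286 kg; h = 57.0 m; g = 9.810 m/s².
PE = 127.8 J
127.8 J × (1 cal / 4.184 J) = 30.55 cal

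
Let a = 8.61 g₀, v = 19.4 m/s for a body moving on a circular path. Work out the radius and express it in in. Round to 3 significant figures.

Rearranging a = v²/r for r: r = v²/a.
a = 8.61 g₀ = 84.44 m/s²; v = 19.4 m/s.
r = 4.457 m
4.457 m × (1 in / 0.02540 m) = 175.5 in

175 in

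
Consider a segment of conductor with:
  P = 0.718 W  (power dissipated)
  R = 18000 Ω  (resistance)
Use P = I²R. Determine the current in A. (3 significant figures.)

0.00632 A

Solving P = I²R for I: I = √(P/R).
P = 0.718 W; R = 18000 Ω.
I = 0.006316 A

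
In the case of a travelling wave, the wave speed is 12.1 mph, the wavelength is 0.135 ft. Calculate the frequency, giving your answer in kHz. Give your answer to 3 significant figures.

Rearranging: f = v/λ.
v = 12.1 mph = 5.409 m/s; λ = 0.135 ft = 0.04115 m.
f = 131.5 Hz
131.5 Hz × (1 kHz / 1000 Hz) = 0.1315 kHz

0.131 kHz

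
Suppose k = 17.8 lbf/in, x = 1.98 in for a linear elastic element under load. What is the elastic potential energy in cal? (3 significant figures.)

0.942 cal

Directly: U = ½kx².
k = 17.8 lbf/in = 3117 N/m; x = 1.98 in = 0.05029 m.
U = 3.942 J
3.942 J × (1 cal / 4.184 J) = 0.9422 cal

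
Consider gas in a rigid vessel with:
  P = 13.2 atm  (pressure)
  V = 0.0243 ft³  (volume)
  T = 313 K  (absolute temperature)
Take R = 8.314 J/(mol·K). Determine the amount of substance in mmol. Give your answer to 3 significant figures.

354 mmol

From the ideal-gas law: n = PV/(RT).
P = 13.2 atm = 1.337×10^6 Pa; V = 0.0243 ft³ = 6.881×10^-4 m³; T = 313 K; R = 8.314 J/(mol·K).
n = 0.3537 mol
0.3537 mol × (1 mmol / 0.001000 mol) = 353.7 mmol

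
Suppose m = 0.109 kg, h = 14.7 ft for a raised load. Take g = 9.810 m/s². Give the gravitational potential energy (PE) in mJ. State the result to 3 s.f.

PE is given directly by: PE = mgh.
m = 0.109 kg; h = 14.7 ft = 4.481 m; g = 9.810 m/s².
PE = 4.791 J
4.791 J × (1 mJ / 0.001000 J) = 4791 mJ

4790 mJ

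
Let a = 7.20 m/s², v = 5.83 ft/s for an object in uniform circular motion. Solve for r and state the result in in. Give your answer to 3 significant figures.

17.3 in

Solving a = v²/r for r: r = v²/a.
a = 7.20 m/s²; v = 5.83 ft/s = 1.777 m/s.
r = 0.4386 m
0.4386 m × (1 in / 0.02540 m) = 17.27 in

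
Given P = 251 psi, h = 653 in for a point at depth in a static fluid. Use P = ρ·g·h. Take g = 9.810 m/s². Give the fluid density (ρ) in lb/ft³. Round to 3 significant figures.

664 lb/ft³

Solving P = ρ·g·h for ρ: ρ = P/(g·h).
P = 251 psi = 1.731×10^6 Pa; h = 653 in = 16.59 m; g = 9.810 m/s².
ρ = 10636 kg/m³
10636 kg/m³ × (1 lb/ft³ / 16.02 kg/m³) = 664.0 lb/ft³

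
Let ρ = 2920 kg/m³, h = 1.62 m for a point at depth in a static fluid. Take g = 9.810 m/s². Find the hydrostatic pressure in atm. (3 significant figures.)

0.458 atm

P is given directly by: P = ρgh.
ρ = 2920 kg/m³; h = 1.62 m; g = 9.810 m/s².
P = 46405 Pa
46405 Pa × (1 atm / 1.013×10^5 Pa) = 0.4580 atm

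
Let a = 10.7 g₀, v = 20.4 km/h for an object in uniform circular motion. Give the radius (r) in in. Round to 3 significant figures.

12.0 in

Rearranging a = v²/r for r: r = v²/a.
a = 10.7 g₀ = 104.9 m/s²; v = 20.4 km/h = 5.667 m/s.
r = 0.3060 m
0.3060 m × (1 in / 0.02540 m) = 12.05 in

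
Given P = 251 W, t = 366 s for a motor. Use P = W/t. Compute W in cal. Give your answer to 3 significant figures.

Solving P = W/t for W: W = P·t.
P = 251 W; t = 366 s.
W = 91866 J
91866 J × (1 cal / 4.184 J) = 21957 cal

22000 cal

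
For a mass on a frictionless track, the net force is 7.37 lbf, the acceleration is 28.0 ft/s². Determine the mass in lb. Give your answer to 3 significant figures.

From Newton's second law: m = F/a.
F = 7.37 lbf = 32.78 N; a = 28.0 ft/s² = 8.534 m/s².
m = 3.841 kg
3.841 kg × (1 lb / 0.4536 kg) = 8.469 lb

8.47 lb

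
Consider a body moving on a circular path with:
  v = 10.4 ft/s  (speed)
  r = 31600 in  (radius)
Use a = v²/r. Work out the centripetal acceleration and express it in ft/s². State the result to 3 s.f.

0.0411 ft/s²

Directly: a = v²/r.
v = 10.4 ft/s = 3.170 m/s; r = 31600 in = 802.6 m.
a = 0.01252 m/s²
0.01252 m/s² × (1 ft/s² / 0.3048 m/s²) = 0.04107 ft/s²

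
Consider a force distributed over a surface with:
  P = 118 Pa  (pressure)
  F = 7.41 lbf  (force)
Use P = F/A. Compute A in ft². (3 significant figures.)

3.01 ft²

Solving P = F/A for A: A = F/P.
P = 118 Pa; F = 7.41 lbf = 32.96 N.
A = 0.2793 m²
0.2793 m² × (1 ft² / 0.09290 m²) = 3.007 ft²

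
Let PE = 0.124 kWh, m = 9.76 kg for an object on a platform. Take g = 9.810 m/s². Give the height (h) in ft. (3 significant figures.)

Solving PE = m·g·h for h: h = PE/(m·g).
PE = 0.124 kWh = 4.464×10^5 J; m = 9.76 kg; g = 9.810 m/s².
h = 4662 m
4662 m × (1 ft / 0.3048 m) = 15296 ft

15300 ft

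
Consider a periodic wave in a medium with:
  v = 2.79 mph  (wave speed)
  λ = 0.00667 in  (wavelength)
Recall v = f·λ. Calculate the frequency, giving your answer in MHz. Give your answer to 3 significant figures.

Solving v = f·λ for f: f = v/λ.
v = 2.79 mph = 1.247 m/s; λ = 0.00667 in = 1.694×10^-4 m.
f = 7362 Hz
7362 Hz × (1 MHz / 1.000×10^6 Hz) = 0.007362 MHz

0.00736 MHz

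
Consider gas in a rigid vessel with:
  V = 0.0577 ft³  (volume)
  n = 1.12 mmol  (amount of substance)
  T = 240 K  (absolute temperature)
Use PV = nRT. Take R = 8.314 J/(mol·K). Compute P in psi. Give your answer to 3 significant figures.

0.198 psi

From the ideal-gas law: P = nRT/V.
V = 0.0577 ft³ = 0.001634 m³; n = 1.12 mmol = 0.001120 mol; T = 240 K; R = 8.314 J/(mol·K).
P = 1368 Pa
1368 Pa × (1 psi / 6895 Pa) = 0.1984 psi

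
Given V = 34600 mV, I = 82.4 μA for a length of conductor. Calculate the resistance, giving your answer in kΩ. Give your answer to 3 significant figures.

420 kΩ

Rearranging V = I·R for R: R = V/I.
V = 34600 mV = 34.60 V; I = 82.4 μA = 8.240×10^-5 A.
R = 4.199×10^5 Ω
4.199×10^5 Ω × (1 kΩ / 1000 Ω) = 419.9 kΩ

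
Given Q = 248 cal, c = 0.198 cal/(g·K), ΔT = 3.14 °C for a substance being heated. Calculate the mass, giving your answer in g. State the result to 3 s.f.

Rearranging Q = m·c·ΔT for m: m = Q/(c·ΔT).
Q = 248 cal = 1038 J; c = 0.198 cal/(g·K) = 828.4 J/(kg·K); ΔT = 3.14 °C = 3.140 K.
m = 0.3989 kg
0.3989 kg × (1 g / 0.001000 kg) = 398.9 g

399 g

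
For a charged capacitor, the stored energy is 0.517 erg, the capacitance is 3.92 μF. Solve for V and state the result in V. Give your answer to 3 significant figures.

0.162 V

Solving E = ½C·V² for V: V = √(2E/C).
E = 0.517 erg = 5.170×10^-8 J; C = 3.92 μF = 3.920×10^-6 F.
V = 0.1624 V  (the unit combination reduces to kg·m²/(A·s³) = V)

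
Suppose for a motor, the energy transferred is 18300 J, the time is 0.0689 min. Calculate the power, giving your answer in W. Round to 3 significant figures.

4430 W

Directly: P = W/t.
W = 18300 J; t = 0.0689 min = 4.134 s.
P = 4427 W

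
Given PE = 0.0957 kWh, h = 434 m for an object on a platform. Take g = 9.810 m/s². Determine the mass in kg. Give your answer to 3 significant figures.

Solving PE = m·g·h for m: m = PE/(g·h).
PE = 0.0957 kWh = 3.445×10^5 J; h = 434 m; g = 9.810 m/s².
m = 80.92 kg

80.9 kg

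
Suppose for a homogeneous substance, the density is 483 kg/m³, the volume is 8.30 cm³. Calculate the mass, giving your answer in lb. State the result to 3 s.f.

0.00884 lb

Rearranging: m = ρV.
ρ = 483 kg/m³; V = 8.30 cm³ = 8.300×10^-6 m³.
m = 0.004009 kg
0.004009 kg × (1 lb / 0.4536 kg) = 0.008838 lb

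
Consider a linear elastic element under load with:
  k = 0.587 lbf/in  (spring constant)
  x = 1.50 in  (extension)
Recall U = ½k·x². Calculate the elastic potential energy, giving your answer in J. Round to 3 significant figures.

U is given directly by: U = ½kx².
k = 0.587 lbf/in = 102.8 N/m; x = 1.50 in = 0.03810 m.
U = 0.07461 J

0.0746 J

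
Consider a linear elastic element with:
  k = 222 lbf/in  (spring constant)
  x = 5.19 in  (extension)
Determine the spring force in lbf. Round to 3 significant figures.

Directly: F = kx.
k = 222 lbf/in = 38878 N/m; x = 5.19 in = 0.1318 m.
F = 5125 N
5125 N × (1 lbf / 4.448 N) = 1152 lbf

1150 lbf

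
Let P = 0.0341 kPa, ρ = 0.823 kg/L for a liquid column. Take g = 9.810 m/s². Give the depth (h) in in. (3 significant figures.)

0.166 in

Solving P = ρ·g·h for h: h = P/(ρ·g).
P = 0.0341 kPa = 34.10 Pa; ρ = 0.823 kg/L = 823.0 kg/m³; g = 9.810 m/s².
h = 0.004224 m
0.004224 m × (1 in / 0.02540 m) = 0.1663 in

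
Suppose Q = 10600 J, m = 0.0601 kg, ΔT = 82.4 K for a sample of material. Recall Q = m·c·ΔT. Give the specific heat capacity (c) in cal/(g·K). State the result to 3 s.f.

Solving Q = m·c·ΔT for c: c = Q/(m·ΔT).
Q = 10600 J; m = 0.0601 kg; ΔT = 82.4 K.
c = 2140 J/(kg·K)
2140 J/(kg·K) × (1 cal/(g·K) / 4184 J/(kg·K)) = 0.5116 cal/(g·K)

0.512 cal/(g·K)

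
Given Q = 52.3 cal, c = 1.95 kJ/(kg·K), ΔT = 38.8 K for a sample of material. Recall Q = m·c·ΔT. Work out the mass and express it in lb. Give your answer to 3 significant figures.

Rearranging Q = m·c·ΔT for m: m = Q/(c·ΔT).
Q = 52.3 cal = 218.8 J; c = 1.95 kJ/(kg·K) = 1950 J/(kg·K); ΔT = 38.8 K.
m = 0.002892 kg
0.002892 kg × (1 lb / 0.4536 kg) = 0.006376 lb

0.00638 lb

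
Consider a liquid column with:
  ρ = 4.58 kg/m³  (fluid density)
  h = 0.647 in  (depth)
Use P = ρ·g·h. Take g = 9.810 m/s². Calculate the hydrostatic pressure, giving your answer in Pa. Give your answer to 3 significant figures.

P is given directly by: P = ρgh.
ρ = 4.58 kg/m³; h = 0.647 in = 0.01643 m; g = 9.810 m/s².
P = 0.7384 Pa  (the unit combination reduces to kg/(m·s²) = Pa)

0.738 Pa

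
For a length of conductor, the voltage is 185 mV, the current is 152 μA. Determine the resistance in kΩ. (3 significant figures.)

From Ohm's law: R = V/I.
V = 185 mV = 0.1850 V; I = 152 μA = 1.520×10^-4 A.
R = 1217 Ω
1217 Ω × (1 kΩ / 1000 Ω) = 1.217 kΩ

1.22 kΩ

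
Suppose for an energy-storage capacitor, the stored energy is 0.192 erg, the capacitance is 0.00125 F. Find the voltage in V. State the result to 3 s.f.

Solving E = ½C·V² for V: V = √(2E/C).
E = 0.192 erg = 1.920×10^-8 J; C = 0.00125 F.
V = 0.005543 V  (the unit combination reduces to kg·m²/(A·s³) = V)

0.00554 V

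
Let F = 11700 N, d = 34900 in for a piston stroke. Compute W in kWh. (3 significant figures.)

W is given directly by: W = F·d.
F = 11700 N; d = 34900 in = 886.5 m.
W = 1.037×10^7 J
1.037×10^7 J × (1 kWh / 3.600×10^6 J) = 2.881 kWh

2.88 kWh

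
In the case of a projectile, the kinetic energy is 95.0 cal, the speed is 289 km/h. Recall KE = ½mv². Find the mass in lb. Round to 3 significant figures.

0.272 lb

Rearranging: m = 2·KE/v².
KE = 95.0 cal = 397.5 J; v = 289 km/h = 80.28 m/s.
m = 0.1234 kg
0.1234 kg × (1 lb / 0.4536 kg) = 0.2719 lb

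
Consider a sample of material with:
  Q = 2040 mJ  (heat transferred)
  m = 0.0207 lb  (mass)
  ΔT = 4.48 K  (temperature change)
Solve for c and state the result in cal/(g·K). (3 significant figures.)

0.0116 cal/(g·K)

Rearranging Q = m·c·ΔT for c: c = Q/(m·ΔT).
Q = 2040 mJ = 2.040 J; m = 0.0207 lb = 0.009389 kg; ΔT = 4.48 K.
c = 48.50 J/(kg·K)
48.50 J/(kg·K) × (1 cal/(g·K) / 4184 J/(kg·K)) = 0.01159 cal/(g·K)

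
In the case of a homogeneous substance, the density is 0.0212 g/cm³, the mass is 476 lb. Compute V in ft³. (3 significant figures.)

Rearranging ρ = m/V for V: V = m/ρ.
ρ = 0.0212 g/cm³ = 21.20 kg/m³; m = 476 lb = 215.9 kg.
V = 10.18 m³
10.18 m³ × (1 ft³ / 0.02832 m³) = 359.7 ft³

360 ft³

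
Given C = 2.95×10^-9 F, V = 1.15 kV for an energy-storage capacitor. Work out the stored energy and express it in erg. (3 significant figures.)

Directly: E = ½CV².
C = 2.95×10^-9 F; V = 1.15 kV = 1150 V.
E = 0.001951 J  (the unit combination reduces to kg·m²/s² = J)
0.001951 J × (1 erg / 1.000×10^-7 J) = 19507 erg

19500 erg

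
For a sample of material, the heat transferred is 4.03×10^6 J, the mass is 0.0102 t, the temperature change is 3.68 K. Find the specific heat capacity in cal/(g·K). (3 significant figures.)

25.7 cal/(g·K)

Solving Q = m·c·ΔT for c: c = Q/(m·ΔT).
Q = 4.03×10^6 J; m = 0.0102 t = 10.20 kg; ΔT = 3.68 K.
c = 1.074×10^5 J/(kg·K)
1.074×10^5 J/(kg·K) × (1 cal/(g·K) / 4184 J/(kg·K)) = 25.66 cal/(g·K)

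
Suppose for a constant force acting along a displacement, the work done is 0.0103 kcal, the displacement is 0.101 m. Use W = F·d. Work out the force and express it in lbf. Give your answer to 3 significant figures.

95.9 lbf

Rearranging W = F·d for F: F = W/d.
W = 0.0103 kcal = 43.10 J; d = 0.101 m.
F = 426.7 N
426.7 N × (1 lbf / 4.448 N) = 95.92 lbf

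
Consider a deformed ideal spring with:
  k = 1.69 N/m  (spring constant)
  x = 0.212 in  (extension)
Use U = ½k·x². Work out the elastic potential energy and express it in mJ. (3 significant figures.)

0.0245 mJ

U is given directly by: U = ½kx².
k = 1.69 N/m; x = 0.212 in = 0.005385 m.
U = 2.450×10^-5 J
2.450×10^-5 J × (1 mJ / 0.001000 J) = 0.02450 mJ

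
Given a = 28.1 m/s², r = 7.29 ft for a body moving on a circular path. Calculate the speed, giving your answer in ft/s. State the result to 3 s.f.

25.9 ft/s

Solving a = v²/r for v: v = √(a·r).
a = 28.1 m/s²; r = 7.29 ft = 2.222 m.
v = 7.902 m/s
7.902 m/s × (1 ft/s / 0.3048 m/s) = 25.92 ft/s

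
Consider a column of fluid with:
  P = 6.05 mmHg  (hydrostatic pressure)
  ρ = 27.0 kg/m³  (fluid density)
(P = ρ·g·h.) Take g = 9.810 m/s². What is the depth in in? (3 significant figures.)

Rearranging: h = P/(ρ·g).
P = 6.05 mmHg = 806.6 Pa; ρ = 27.0 kg/m³; g = 9.810 m/s².
h = 3.045 m
3.045 m × (1 in / 0.02540 m) = 119.9 in

120 in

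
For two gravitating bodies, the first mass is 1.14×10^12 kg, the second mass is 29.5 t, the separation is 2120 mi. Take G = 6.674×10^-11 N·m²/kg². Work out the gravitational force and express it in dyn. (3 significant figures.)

Directly: F = Gm₁m₂/r².
m₁ = 1.14×10^12 kg; m₂ = 29.5 t = 29500 kg; r = 2120 mi = 3.412×10^6 m; G = 6.674×10^-11 N·m²/kg².
F = 1.928×10^-7 N
1.928×10^-7 N × (1 dyn / 1.000×10^-5 N) = 0.01928 dyn

0.0193 dyn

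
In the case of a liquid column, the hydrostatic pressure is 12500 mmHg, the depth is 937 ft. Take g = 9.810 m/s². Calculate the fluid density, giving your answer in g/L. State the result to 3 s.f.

595 g/L

Solving P = ρ·g·h for ρ: ρ = P/(g·h).
P = 12500 mmHg = 1.667×10^6 Pa; h = 937 ft = 285.6 m; g = 9.810 m/s².
ρ = 594.8 kg/m³
Since 1 g/L = 1 kg/m³, 594.8 g/L.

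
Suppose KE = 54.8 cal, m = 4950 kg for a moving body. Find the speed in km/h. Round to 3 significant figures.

Rearranging KE = ½mv² for v: v = √(2·KE/m).
KE = 54.8 cal = 229.3 J; m = 4950 kg.
v = 0.3044 m/s
0.3044 m/s × (1 km/h / 0.2778 m/s) = 1.096 km/h

1.10 km/h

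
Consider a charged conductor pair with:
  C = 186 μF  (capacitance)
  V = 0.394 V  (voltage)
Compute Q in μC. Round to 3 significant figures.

Rearranging C = Q/V for Q: Q = CV.
C = 186 μF = 1.860×10^-4 F; V = 0.394 V.
Q = 7.328×10^-5 C
7.328×10^-5 C × (1 μC / 1.000×10^-6 C) = 73.28 μC

73.3 μC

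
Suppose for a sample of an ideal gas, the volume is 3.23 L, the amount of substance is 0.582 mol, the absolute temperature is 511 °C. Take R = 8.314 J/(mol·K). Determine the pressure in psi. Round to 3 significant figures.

Directly: P = nRT/V.
V = 3.23 L = 0.003230 m³; n = 0.582 mol; T = 511 °C = 784.1 K; R = 8.314 J/(mol·K).
P = 1.175×10^6 Pa
1.175×10^6 Pa × (1 psi / 6895 Pa) = 170.4 psi

170 psi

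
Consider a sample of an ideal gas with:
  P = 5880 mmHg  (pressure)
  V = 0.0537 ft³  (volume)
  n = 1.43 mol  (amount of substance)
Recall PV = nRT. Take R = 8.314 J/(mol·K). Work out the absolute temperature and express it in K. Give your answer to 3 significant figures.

From the ideal-gas law: T = PV/(nR).
P = 5880 mmHg = 7.839×10^5 Pa; V = 0.0537 ft³ = 0.001521 m³; n = 1.43 mol; R = 8.314 J/(mol·K).
T = 100.3 K

100 K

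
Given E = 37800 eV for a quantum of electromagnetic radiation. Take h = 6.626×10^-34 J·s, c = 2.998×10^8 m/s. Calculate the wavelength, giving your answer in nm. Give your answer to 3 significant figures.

0.0328 nm

Solving E = h·c/λ for λ: λ = hc/E.
E = 37800 eV = 6.056×10^-15 J; h = 6.626×10^-34 J·s; c = 2.998×10^8 m/s.
λ = 3.280×10^-11 m
3.280×10^-11 m × (1 nm / 1.000×10^-9 m) = 0.03280 nm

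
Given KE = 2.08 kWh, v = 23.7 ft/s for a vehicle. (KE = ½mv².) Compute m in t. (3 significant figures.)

287 t

Rearranging: m = 2·KE/v².
KE = 2.08 kWh = 7.488×10^6 J; v = 23.7 ft/s = 7.224 m/s.
m = 2.870×10^5 kg
2.870×10^5 kg × (1 t / 1000 kg) = 287.0 t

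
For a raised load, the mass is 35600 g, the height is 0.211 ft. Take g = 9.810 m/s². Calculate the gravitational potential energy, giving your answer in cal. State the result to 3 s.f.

PE is given directly by: PE = mgh.
m = 35600 g = 35.60 kg; h = 0.211 ft = 0.06431 m; g = 9.810 m/s².
PE = 22.46 J
22.46 J × (1 cal / 4.184 J) = 5.368 cal

5.37 cal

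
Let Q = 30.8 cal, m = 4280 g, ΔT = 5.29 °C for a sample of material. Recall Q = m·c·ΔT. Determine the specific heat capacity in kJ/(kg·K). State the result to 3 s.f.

0.00569 kJ/(kg·K)

Solving Q = m·c·ΔT for c: c = Q/(m·ΔT).
Q = 30.8 cal = 128.9 J; m = 4280 g = 4.280 kg; ΔT = 5.29 °C = 5.290 K.
c = 5.692 J/(kg·K)
5.692 J/(kg·K) × (1 kJ/(kg·K) / 1000 J/(kg·K)) = 0.005692 kJ/(kg·K)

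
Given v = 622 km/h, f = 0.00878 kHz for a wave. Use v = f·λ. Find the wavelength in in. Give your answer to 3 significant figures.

Solving v = f·λ for λ: λ = v/f.
v = 622 km/h = 172.8 m/s; f = 0.00878 kHz = 8.780 Hz.
λ = 19.68 m
19.68 m × (1 in / 0.02540 m) = 774.7 in

775 in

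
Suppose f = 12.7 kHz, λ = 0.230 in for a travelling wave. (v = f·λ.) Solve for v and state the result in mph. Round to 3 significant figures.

166 mph

v is given directly by: v = fλ.
f = 12.7 kHz = 12700 Hz; λ = 0.230 in = 0.005842 m.
v = 74.19 m/s
74.19 m/s × (1 mph / 0.4470 m/s) = 166.0 mph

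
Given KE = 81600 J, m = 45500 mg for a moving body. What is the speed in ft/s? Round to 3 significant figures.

Solving KE = ½mv² for v: v = √(2·KE/m).
KE = 81600 J; m = 45500 mg = 0.04550 kg.
v = 1894 m/s
1894 m/s × (1 ft/s / 0.3048 m/s) = 6214 ft/s

6210 ft/s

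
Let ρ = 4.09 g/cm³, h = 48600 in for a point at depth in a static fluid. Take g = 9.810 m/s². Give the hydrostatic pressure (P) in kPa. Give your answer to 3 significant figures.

P is given directly by: P = ρgh.
ρ = 4.09 g/cm³ = 4090 kg/m³; h = 48600 in = 1234 m; g = 9.810 m/s².
P = 4.953×10^7 Pa
4.953×10^7 Pa × (1 kPa / 1000 Pa) = 49529 kPa

49500 kPa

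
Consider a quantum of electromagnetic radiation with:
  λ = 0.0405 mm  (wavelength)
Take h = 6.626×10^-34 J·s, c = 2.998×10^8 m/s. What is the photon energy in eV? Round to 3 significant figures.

0.0306 eV

E is given directly by: E = hc/λ.
λ = 0.0405 mm = 4.050×10^-5 m; h = 6.626×10^-34 J·s; c = 2.998×10^8 m/s.
E = 4.905×10^-21 J
4.905×10^-21 J × (1 eV / 1.602×10^-19 J) = 0.03061 eV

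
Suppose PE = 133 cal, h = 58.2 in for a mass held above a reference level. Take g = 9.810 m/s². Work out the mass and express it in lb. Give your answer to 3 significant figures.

Solving PE = m·g·h for m: m = PE/(g·h).
PE = 133 cal = 556.5 J; h = 58.2 in = 1.478 m; g = 9.810 m/s².
m = 38.37 kg
38.37 kg × (1 lb / 0.4536 kg) = 84.60 lb

84.6 lb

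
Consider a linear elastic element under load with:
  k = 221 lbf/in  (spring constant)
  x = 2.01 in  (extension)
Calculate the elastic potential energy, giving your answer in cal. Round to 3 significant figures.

Directly: U = ½kx².
k = 221 lbf/in = 38703 N/m; x = 2.01 in = 0.05105 m.
U = 50.44 J
50.44 J × (1 cal / 4.184 J) = 12.06 cal

12.1 cal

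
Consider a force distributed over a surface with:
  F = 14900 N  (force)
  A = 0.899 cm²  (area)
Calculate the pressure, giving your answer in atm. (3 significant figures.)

1640 atm

Directly: P = F/A.
F = 14900 N; A = 0.899 cm² = 8.990×10^-5 m².
P = 1.657×10^8 Pa  (the unit combination reduces to kg/(m·s²) = Pa)
1.657×10^8 Pa × (1 atm / 1.013×10^5 Pa) = 1636 atm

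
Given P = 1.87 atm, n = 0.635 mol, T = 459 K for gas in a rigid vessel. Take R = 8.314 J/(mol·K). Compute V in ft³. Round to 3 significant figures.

0.452 ft³

Rearranging PV = nRT for V: V = nRT/P.
P = 1.87 atm = 1.895×10^5 Pa; n = 0.635 mol; T = 459 K; R = 8.314 J/(mol·K).
V = 0.01279 m³
0.01279 m³ × (1 ft³ / 0.02832 m³) = 0.4516 ft³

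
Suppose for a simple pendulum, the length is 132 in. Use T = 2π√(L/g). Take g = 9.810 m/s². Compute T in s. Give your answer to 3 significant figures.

3.67 s

Directly: T = 2π√(L/g).
L = 132 in = 3.353 m; g = 9.810 m/s².
T = 3.673 s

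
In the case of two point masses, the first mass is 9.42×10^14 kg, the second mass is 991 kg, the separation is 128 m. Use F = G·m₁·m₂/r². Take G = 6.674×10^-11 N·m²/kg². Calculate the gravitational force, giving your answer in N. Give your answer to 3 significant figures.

Directly: F = Gm₁m₂/r².
m₁ = 9.42×10^14 kg; m₂ = 991 kg; r = 128 m; G = 6.674×10^-11 N·m²/kg².
F = 3803 N  (the unit combination reduces to kg·m/s² = N)

3800 N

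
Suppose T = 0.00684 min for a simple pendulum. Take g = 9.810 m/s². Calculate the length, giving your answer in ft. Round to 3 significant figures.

0.137 ft

Solving T = 2π√(L/g) for L: L = g·(T/2π)².
T = 0.00684 min = 0.4104 s; g = 9.810 m/s².
L = 0.04185 m
0.04185 m × (1 ft / 0.3048 m) = 0.1373 ft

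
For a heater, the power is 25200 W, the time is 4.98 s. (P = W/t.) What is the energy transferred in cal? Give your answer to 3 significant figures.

30000 cal

Rearranging: W = P·t.
P = 25200 W; t = 4.98 s.
W = 1.255×10^5 J
1.255×10^5 J × (1 cal / 4.184 J) = 29994 cal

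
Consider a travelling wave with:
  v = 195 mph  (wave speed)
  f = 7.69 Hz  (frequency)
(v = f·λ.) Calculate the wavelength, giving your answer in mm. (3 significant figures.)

11300 mm

Rearranging: λ = v/f.
v = 195 mph = 87.17 m/s; f = 7.69 Hz.
λ = 11.34 m
11.34 m × (1 mm / 0.001000 m) = 11336 mm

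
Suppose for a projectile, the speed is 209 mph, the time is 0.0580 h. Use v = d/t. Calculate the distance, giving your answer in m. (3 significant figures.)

19500 m

Rearranging v = d/t for d: d = v·t.
v = 209 mph = 93.43 m/s; t = 0.0580 h = 208.8 s.
d = 19508 m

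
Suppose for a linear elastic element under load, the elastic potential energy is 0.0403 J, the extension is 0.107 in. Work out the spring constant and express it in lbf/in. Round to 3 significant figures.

Rearranging: k = 2U/x².
U = 0.0403 J; x = 0.107 in = 0.002718 m.
k = 10912 N/m
10912 N/m × (1 lbf/in / 175.1 N/m) = 62.31 lbf/in

62.3 lbf/in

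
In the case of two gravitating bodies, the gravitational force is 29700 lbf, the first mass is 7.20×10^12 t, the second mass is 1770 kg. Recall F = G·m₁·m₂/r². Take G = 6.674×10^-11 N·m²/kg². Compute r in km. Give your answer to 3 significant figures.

0.0802 km

From Newton's law of gravitation: r = √(G·m₁m₂/F).
F = 29700 lbf = 1.321×10^5 N; m₁ = 7.20×10^12 t = 7.200×10^15 kg; m₂ = 1770 kg; G = 6.674×10^-11 N·m²/kg².
r = 80.24 m
80.24 m × (1 km / 1000 m) = 0.08024 km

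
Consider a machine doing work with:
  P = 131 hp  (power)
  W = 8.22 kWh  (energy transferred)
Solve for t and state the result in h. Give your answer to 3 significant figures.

0.0841 h

Rearranging: t = W/P.
P = 131 hp = 97687 W; W = 8.22 kWh = 2.959×10^7 J.
t = 302.9 s
302.9 s × (1 h / 3600 s) = 0.08415 h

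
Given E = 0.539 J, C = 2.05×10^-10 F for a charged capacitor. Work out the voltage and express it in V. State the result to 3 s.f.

Solving E = ½C·V² for V: V = √(2E/C).
E = 0.539 J; C = 2.05×10^-10 F.
V = 72516 V  (the unit combination reduces to kg·m²/(A·s³) = V)

72500 V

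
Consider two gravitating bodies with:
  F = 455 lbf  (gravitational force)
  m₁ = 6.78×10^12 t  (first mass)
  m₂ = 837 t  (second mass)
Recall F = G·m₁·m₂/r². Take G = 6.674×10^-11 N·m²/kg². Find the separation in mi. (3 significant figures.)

8.50 mi

Rearranging: r = √(G·m₁m₂/F).
F = 455 lbf = 2024 N; m₁ = 6.78×10^12 t = 6.780×10^15 kg; m₂ = 837 t = 8.370×10^5 kg; G = 6.674×10^-11 N·m²/kg².
r = 13680 m
13680 m × (1 mi / 1609 m) = 8.500 mi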